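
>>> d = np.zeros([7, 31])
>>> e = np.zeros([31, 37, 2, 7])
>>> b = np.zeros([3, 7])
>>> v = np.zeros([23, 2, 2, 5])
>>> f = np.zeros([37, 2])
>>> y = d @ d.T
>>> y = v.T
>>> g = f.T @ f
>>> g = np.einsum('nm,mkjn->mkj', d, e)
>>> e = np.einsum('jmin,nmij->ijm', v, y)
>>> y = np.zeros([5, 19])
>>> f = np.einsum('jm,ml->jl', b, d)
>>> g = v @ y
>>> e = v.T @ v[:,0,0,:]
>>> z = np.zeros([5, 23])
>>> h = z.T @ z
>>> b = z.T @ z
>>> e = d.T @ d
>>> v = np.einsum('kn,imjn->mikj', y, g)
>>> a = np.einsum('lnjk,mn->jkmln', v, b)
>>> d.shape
(7, 31)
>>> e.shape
(31, 31)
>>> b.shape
(23, 23)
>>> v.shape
(2, 23, 5, 2)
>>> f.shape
(3, 31)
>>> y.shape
(5, 19)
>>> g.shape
(23, 2, 2, 19)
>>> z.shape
(5, 23)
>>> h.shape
(23, 23)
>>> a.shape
(5, 2, 23, 2, 23)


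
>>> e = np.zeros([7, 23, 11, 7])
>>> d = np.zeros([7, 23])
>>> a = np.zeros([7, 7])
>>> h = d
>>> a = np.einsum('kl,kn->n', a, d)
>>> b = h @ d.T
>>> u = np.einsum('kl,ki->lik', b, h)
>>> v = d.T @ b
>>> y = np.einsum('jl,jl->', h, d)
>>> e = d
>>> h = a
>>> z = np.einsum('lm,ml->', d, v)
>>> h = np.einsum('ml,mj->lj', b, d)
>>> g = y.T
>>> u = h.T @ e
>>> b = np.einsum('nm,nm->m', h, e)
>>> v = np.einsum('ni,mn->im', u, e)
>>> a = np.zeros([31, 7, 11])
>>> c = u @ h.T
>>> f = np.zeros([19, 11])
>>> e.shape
(7, 23)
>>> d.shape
(7, 23)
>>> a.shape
(31, 7, 11)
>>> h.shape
(7, 23)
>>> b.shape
(23,)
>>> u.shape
(23, 23)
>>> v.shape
(23, 7)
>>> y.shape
()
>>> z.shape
()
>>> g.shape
()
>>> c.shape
(23, 7)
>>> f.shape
(19, 11)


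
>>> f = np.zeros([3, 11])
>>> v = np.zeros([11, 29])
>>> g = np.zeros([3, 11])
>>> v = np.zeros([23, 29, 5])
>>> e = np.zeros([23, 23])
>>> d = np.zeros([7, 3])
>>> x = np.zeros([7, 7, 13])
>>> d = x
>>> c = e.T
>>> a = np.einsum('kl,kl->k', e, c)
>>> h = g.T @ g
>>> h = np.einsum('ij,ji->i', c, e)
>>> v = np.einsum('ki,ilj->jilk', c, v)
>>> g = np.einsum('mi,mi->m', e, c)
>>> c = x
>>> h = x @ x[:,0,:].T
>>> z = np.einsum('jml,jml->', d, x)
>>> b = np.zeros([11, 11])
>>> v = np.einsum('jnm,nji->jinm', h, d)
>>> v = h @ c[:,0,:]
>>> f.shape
(3, 11)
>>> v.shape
(7, 7, 13)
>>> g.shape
(23,)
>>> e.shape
(23, 23)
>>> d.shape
(7, 7, 13)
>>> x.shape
(7, 7, 13)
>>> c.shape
(7, 7, 13)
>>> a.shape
(23,)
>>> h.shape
(7, 7, 7)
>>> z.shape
()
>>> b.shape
(11, 11)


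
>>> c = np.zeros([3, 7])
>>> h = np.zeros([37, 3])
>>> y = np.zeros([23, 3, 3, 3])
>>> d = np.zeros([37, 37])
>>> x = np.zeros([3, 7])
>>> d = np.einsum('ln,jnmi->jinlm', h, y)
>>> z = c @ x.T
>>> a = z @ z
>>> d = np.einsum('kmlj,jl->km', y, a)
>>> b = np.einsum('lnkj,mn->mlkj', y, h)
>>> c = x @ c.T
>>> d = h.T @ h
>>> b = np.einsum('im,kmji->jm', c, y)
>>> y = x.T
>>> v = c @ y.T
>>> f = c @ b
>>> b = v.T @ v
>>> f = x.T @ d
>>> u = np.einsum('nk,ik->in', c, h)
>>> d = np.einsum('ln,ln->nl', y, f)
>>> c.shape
(3, 3)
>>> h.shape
(37, 3)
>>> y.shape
(7, 3)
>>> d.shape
(3, 7)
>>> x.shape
(3, 7)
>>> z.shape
(3, 3)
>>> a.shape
(3, 3)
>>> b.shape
(7, 7)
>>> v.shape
(3, 7)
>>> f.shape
(7, 3)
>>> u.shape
(37, 3)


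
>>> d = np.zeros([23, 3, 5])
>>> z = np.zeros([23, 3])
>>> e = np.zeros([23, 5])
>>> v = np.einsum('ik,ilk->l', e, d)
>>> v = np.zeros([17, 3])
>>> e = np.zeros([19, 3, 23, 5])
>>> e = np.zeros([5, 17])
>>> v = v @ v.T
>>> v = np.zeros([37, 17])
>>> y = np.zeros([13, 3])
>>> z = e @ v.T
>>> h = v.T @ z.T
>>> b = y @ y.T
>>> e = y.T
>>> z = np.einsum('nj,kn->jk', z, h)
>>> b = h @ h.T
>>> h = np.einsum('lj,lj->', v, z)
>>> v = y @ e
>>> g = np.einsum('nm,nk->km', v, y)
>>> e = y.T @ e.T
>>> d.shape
(23, 3, 5)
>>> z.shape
(37, 17)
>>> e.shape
(3, 3)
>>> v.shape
(13, 13)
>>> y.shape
(13, 3)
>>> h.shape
()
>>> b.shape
(17, 17)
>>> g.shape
(3, 13)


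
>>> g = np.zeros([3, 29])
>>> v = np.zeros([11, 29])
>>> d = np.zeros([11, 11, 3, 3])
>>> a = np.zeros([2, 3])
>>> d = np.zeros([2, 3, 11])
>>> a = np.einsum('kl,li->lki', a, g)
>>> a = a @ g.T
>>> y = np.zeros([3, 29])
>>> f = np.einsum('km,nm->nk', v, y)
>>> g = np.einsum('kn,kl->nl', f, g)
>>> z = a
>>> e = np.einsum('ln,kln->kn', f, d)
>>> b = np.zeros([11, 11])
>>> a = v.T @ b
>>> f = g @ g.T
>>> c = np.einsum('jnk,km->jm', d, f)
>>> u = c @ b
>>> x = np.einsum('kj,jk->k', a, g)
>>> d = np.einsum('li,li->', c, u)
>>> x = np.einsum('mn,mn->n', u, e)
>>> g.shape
(11, 29)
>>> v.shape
(11, 29)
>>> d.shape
()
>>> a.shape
(29, 11)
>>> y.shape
(3, 29)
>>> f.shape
(11, 11)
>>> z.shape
(3, 2, 3)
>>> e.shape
(2, 11)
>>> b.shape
(11, 11)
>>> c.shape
(2, 11)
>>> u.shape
(2, 11)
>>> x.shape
(11,)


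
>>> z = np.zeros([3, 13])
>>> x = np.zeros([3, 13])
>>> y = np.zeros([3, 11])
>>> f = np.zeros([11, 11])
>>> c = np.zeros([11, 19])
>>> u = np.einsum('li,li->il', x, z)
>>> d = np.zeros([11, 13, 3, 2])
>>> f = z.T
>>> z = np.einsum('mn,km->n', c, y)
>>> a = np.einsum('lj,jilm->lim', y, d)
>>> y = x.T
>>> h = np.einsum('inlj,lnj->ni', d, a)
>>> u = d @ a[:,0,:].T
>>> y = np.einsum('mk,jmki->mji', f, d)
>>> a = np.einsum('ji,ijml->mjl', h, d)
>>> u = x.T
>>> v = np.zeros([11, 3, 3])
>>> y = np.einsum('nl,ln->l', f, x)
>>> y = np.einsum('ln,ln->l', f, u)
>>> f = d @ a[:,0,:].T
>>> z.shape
(19,)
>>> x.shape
(3, 13)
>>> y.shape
(13,)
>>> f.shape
(11, 13, 3, 3)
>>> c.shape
(11, 19)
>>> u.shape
(13, 3)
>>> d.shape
(11, 13, 3, 2)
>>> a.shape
(3, 13, 2)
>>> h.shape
(13, 11)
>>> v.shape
(11, 3, 3)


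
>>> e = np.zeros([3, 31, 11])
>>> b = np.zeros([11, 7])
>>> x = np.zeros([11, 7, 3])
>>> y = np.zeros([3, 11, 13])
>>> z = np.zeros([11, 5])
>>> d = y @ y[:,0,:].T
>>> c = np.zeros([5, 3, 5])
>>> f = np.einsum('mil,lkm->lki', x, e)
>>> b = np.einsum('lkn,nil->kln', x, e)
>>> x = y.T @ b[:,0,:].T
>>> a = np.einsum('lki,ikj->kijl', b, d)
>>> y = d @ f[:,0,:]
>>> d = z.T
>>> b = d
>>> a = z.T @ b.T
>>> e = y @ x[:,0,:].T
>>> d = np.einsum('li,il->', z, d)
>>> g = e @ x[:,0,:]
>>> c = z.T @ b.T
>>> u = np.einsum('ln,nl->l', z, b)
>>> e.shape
(3, 11, 13)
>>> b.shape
(5, 11)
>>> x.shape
(13, 11, 7)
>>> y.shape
(3, 11, 7)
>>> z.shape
(11, 5)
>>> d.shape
()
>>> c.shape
(5, 5)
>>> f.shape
(3, 31, 7)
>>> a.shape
(5, 5)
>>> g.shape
(3, 11, 7)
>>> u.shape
(11,)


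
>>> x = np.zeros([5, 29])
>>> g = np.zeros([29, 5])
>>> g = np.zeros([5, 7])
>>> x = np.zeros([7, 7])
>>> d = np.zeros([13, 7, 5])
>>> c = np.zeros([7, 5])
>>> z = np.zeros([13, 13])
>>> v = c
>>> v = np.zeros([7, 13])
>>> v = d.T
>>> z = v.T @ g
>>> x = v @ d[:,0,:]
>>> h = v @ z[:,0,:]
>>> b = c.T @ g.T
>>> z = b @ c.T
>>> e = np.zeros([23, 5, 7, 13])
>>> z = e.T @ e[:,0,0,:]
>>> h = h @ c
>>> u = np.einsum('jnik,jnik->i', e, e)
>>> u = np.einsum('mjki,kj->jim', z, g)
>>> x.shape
(5, 7, 5)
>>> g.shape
(5, 7)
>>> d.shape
(13, 7, 5)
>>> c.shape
(7, 5)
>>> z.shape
(13, 7, 5, 13)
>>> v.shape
(5, 7, 13)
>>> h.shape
(5, 7, 5)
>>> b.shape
(5, 5)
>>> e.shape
(23, 5, 7, 13)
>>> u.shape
(7, 13, 13)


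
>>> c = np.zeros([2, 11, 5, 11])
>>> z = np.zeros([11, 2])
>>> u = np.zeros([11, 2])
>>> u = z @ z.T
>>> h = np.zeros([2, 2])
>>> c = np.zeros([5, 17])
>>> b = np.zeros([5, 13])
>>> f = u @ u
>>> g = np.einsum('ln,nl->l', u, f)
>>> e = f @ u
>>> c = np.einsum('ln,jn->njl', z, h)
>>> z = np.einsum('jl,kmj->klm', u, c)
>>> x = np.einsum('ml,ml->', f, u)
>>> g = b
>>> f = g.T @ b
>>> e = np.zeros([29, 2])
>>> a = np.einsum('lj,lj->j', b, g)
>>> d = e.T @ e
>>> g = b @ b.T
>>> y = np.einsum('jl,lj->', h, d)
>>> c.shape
(2, 2, 11)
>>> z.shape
(2, 11, 2)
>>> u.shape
(11, 11)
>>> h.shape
(2, 2)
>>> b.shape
(5, 13)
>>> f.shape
(13, 13)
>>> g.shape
(5, 5)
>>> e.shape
(29, 2)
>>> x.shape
()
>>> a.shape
(13,)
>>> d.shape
(2, 2)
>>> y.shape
()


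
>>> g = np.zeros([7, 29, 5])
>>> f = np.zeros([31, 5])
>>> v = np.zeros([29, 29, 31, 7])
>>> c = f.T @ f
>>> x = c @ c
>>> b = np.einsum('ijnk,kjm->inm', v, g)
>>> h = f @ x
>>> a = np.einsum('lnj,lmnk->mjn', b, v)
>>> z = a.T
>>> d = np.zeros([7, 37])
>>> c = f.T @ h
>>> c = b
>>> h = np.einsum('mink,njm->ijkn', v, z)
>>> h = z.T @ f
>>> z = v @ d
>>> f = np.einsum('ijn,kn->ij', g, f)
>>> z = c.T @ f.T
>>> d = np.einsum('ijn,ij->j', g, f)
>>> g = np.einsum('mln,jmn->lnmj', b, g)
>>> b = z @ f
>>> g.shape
(31, 5, 29, 7)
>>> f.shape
(7, 29)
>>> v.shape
(29, 29, 31, 7)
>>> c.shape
(29, 31, 5)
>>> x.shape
(5, 5)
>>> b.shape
(5, 31, 29)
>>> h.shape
(29, 5, 5)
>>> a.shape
(29, 5, 31)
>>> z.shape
(5, 31, 7)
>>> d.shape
(29,)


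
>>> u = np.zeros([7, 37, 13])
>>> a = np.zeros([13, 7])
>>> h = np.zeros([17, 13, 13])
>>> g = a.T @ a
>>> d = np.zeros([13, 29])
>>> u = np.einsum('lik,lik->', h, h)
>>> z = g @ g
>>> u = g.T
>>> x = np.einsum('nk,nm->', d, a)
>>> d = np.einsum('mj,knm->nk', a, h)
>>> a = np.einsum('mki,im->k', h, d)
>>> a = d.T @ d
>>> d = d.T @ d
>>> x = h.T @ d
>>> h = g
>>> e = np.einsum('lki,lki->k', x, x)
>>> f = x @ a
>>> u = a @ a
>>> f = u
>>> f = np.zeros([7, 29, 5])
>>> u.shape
(17, 17)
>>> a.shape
(17, 17)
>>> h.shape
(7, 7)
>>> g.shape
(7, 7)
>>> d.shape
(17, 17)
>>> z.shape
(7, 7)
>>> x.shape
(13, 13, 17)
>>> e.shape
(13,)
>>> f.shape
(7, 29, 5)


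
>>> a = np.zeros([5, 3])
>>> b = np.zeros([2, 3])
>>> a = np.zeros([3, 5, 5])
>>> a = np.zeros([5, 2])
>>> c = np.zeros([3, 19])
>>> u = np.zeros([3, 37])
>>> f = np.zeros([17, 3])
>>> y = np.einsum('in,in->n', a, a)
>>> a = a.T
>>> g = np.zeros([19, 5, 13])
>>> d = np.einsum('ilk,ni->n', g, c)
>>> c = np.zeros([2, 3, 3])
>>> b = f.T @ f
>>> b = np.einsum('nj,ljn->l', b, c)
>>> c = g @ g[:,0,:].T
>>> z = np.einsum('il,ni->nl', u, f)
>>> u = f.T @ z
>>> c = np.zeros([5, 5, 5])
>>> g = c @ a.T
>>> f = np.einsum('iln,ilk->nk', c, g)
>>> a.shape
(2, 5)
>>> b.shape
(2,)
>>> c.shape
(5, 5, 5)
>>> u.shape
(3, 37)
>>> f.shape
(5, 2)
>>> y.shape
(2,)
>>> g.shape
(5, 5, 2)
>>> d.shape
(3,)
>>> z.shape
(17, 37)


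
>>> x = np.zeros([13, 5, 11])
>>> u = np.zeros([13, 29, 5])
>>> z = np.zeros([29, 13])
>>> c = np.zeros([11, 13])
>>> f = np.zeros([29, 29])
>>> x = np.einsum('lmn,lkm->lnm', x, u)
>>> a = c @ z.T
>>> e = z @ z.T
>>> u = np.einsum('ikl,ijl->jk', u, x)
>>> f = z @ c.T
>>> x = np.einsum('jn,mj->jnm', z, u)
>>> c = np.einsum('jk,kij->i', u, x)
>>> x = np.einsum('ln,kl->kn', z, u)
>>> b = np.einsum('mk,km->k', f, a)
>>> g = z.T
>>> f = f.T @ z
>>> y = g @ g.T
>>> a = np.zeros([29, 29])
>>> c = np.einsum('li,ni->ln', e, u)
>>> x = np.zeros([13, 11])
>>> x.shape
(13, 11)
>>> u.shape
(11, 29)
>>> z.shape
(29, 13)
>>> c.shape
(29, 11)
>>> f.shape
(11, 13)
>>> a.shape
(29, 29)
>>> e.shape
(29, 29)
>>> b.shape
(11,)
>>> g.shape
(13, 29)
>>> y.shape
(13, 13)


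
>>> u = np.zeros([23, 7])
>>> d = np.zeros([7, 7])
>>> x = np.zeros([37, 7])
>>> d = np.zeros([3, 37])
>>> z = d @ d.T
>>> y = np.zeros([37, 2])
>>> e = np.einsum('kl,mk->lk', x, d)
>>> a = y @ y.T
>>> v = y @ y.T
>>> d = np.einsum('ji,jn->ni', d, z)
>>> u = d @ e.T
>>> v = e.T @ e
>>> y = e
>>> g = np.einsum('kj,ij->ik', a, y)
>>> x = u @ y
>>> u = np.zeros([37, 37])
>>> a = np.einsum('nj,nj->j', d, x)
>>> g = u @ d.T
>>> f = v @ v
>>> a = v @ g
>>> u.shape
(37, 37)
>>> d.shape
(3, 37)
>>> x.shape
(3, 37)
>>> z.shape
(3, 3)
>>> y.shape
(7, 37)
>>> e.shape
(7, 37)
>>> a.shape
(37, 3)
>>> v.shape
(37, 37)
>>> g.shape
(37, 3)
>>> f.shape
(37, 37)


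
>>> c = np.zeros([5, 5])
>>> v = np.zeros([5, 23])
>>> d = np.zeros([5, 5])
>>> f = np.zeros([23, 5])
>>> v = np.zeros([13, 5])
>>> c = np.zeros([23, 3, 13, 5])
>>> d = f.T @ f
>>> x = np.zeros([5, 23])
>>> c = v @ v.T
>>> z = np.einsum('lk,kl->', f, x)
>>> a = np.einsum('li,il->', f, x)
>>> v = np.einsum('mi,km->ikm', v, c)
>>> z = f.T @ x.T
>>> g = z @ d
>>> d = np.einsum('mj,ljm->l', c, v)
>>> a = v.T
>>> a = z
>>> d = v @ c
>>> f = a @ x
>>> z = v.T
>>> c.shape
(13, 13)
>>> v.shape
(5, 13, 13)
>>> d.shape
(5, 13, 13)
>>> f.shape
(5, 23)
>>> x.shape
(5, 23)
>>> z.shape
(13, 13, 5)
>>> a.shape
(5, 5)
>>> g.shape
(5, 5)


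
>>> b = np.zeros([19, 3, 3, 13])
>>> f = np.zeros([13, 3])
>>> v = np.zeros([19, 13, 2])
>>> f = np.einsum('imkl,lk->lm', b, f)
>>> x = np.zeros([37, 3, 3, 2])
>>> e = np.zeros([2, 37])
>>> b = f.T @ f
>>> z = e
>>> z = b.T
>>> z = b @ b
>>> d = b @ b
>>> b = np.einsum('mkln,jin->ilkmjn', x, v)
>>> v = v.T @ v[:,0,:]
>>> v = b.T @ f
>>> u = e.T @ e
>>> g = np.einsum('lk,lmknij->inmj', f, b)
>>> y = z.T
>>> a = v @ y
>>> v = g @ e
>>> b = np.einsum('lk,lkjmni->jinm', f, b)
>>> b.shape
(3, 2, 19, 37)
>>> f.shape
(13, 3)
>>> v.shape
(19, 37, 3, 37)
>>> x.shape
(37, 3, 3, 2)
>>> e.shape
(2, 37)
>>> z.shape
(3, 3)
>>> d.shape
(3, 3)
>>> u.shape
(37, 37)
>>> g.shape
(19, 37, 3, 2)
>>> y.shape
(3, 3)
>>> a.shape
(2, 19, 37, 3, 3, 3)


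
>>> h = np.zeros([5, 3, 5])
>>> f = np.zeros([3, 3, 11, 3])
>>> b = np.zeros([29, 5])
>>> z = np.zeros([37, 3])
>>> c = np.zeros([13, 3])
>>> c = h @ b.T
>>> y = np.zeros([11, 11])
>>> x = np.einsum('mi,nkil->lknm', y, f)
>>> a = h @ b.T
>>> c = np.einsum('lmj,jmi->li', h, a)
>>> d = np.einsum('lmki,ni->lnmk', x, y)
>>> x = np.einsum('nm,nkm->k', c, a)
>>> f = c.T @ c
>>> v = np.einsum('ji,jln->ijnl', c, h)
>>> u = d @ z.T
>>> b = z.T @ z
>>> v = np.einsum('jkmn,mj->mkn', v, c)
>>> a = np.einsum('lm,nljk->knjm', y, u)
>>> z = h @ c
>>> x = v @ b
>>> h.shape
(5, 3, 5)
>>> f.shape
(29, 29)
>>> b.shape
(3, 3)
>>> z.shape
(5, 3, 29)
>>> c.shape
(5, 29)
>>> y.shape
(11, 11)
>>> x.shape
(5, 5, 3)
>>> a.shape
(37, 3, 3, 11)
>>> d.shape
(3, 11, 3, 3)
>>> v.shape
(5, 5, 3)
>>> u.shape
(3, 11, 3, 37)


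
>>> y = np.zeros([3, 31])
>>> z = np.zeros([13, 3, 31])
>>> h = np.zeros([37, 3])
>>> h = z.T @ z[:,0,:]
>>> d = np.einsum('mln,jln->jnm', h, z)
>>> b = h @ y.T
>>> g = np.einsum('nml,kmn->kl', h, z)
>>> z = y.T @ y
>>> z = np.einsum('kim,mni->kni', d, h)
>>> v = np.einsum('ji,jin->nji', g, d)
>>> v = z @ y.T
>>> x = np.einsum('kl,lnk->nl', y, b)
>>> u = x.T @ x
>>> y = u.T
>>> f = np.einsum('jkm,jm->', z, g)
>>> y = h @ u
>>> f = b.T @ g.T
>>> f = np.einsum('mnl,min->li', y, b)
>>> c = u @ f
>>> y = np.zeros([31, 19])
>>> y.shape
(31, 19)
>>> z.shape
(13, 3, 31)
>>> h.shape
(31, 3, 31)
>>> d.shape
(13, 31, 31)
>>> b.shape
(31, 3, 3)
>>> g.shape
(13, 31)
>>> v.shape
(13, 3, 3)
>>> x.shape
(3, 31)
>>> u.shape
(31, 31)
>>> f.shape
(31, 3)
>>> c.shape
(31, 3)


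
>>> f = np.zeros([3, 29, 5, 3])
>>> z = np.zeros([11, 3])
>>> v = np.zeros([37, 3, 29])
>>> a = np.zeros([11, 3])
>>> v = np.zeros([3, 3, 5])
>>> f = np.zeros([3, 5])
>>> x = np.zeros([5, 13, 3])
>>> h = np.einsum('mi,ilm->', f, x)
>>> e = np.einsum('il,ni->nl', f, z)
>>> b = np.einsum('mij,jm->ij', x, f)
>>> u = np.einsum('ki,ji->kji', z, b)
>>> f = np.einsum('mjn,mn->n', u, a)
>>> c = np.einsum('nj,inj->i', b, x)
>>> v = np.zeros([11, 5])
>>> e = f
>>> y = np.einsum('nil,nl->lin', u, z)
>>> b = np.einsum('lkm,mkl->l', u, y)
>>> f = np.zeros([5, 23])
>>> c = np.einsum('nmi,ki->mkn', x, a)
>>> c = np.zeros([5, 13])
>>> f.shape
(5, 23)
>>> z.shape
(11, 3)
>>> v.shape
(11, 5)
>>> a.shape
(11, 3)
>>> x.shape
(5, 13, 3)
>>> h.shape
()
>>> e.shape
(3,)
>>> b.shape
(11,)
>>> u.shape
(11, 13, 3)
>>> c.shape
(5, 13)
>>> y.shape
(3, 13, 11)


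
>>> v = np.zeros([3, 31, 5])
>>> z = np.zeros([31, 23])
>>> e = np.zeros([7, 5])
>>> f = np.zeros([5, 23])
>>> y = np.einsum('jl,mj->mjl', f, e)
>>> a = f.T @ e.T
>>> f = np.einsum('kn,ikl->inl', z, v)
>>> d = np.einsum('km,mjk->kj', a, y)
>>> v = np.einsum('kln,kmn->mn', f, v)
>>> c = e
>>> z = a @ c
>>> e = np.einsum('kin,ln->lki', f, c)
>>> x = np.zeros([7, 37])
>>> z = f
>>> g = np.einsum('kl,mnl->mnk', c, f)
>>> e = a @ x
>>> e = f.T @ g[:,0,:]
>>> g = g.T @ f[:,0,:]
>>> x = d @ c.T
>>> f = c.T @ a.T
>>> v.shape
(31, 5)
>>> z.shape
(3, 23, 5)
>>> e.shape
(5, 23, 7)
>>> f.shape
(5, 23)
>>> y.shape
(7, 5, 23)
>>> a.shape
(23, 7)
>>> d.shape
(23, 5)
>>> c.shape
(7, 5)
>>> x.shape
(23, 7)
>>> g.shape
(7, 23, 5)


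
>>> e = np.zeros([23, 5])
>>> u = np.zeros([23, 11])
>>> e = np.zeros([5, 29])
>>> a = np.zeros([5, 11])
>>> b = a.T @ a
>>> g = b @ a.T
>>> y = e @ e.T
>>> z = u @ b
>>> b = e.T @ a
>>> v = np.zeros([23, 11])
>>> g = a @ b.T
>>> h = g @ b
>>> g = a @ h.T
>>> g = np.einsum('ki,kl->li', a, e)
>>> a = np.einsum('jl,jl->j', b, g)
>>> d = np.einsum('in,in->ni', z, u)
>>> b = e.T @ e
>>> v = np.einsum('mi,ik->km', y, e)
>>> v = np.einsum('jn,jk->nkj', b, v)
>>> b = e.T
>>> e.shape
(5, 29)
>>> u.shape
(23, 11)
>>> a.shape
(29,)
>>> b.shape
(29, 5)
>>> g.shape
(29, 11)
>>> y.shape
(5, 5)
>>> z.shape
(23, 11)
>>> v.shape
(29, 5, 29)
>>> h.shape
(5, 11)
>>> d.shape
(11, 23)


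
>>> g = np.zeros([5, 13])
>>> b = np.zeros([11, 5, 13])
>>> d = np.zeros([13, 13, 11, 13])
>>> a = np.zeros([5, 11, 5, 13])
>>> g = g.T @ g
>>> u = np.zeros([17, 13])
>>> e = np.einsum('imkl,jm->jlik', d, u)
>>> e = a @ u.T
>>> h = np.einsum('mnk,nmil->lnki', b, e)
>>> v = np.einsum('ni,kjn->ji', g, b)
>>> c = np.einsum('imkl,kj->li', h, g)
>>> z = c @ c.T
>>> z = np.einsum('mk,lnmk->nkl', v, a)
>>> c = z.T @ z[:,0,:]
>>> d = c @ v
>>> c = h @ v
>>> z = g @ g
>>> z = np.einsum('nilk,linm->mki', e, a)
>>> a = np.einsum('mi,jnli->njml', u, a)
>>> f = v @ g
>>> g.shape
(13, 13)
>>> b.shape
(11, 5, 13)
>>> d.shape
(5, 13, 13)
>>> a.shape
(11, 5, 17, 5)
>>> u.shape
(17, 13)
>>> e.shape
(5, 11, 5, 17)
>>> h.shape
(17, 5, 13, 5)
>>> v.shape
(5, 13)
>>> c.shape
(17, 5, 13, 13)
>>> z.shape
(13, 17, 11)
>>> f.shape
(5, 13)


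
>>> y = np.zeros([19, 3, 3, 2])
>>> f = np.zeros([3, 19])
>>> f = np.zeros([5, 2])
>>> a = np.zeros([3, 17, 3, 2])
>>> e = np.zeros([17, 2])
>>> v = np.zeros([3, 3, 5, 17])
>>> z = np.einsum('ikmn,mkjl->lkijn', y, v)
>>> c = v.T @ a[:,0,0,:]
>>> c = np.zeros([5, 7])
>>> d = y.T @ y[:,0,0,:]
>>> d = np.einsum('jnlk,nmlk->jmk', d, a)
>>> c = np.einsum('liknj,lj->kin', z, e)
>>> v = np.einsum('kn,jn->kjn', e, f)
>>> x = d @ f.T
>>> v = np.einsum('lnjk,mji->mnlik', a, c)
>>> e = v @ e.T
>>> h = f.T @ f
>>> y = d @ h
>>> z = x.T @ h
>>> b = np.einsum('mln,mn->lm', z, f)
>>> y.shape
(2, 17, 2)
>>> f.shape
(5, 2)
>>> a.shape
(3, 17, 3, 2)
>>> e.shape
(19, 17, 3, 5, 17)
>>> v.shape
(19, 17, 3, 5, 2)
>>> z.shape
(5, 17, 2)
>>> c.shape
(19, 3, 5)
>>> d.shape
(2, 17, 2)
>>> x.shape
(2, 17, 5)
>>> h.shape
(2, 2)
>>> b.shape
(17, 5)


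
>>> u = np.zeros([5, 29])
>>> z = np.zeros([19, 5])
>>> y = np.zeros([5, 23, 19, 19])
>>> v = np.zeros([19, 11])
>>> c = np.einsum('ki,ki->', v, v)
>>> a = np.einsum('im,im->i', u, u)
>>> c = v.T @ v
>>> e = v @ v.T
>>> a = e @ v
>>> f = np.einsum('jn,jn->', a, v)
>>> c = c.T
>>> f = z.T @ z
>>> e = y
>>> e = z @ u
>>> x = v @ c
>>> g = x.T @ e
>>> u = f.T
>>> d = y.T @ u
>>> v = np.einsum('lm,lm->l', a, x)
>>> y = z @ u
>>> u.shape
(5, 5)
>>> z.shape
(19, 5)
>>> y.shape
(19, 5)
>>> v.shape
(19,)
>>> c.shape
(11, 11)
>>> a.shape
(19, 11)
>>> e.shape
(19, 29)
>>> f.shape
(5, 5)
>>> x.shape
(19, 11)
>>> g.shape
(11, 29)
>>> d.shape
(19, 19, 23, 5)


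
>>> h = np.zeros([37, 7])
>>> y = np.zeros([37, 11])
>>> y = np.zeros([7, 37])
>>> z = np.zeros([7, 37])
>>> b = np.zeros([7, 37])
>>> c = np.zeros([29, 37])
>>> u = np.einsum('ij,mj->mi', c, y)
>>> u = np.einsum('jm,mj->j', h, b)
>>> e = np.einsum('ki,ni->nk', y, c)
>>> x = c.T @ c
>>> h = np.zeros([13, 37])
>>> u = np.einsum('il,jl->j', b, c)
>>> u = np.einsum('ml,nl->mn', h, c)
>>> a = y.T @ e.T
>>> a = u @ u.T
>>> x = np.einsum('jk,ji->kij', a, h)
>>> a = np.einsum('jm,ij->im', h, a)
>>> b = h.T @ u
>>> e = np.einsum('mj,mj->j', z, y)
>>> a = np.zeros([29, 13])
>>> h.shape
(13, 37)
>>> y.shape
(7, 37)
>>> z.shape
(7, 37)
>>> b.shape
(37, 29)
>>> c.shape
(29, 37)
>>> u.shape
(13, 29)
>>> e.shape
(37,)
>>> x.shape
(13, 37, 13)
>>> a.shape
(29, 13)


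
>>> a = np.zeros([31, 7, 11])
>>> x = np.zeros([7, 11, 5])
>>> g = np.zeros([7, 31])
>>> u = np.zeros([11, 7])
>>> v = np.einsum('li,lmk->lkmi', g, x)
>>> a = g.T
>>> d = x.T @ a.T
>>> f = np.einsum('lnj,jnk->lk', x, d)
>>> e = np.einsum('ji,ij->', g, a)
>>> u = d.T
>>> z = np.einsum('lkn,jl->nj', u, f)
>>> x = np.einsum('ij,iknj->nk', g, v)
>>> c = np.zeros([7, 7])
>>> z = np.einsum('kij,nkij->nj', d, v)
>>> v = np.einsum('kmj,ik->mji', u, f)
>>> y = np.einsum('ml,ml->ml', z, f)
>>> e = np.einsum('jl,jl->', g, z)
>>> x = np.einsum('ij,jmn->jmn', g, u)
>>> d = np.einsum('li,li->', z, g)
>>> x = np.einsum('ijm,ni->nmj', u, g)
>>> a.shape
(31, 7)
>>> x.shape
(7, 5, 11)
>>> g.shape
(7, 31)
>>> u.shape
(31, 11, 5)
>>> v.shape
(11, 5, 7)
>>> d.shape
()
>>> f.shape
(7, 31)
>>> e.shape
()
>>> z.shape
(7, 31)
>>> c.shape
(7, 7)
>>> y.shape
(7, 31)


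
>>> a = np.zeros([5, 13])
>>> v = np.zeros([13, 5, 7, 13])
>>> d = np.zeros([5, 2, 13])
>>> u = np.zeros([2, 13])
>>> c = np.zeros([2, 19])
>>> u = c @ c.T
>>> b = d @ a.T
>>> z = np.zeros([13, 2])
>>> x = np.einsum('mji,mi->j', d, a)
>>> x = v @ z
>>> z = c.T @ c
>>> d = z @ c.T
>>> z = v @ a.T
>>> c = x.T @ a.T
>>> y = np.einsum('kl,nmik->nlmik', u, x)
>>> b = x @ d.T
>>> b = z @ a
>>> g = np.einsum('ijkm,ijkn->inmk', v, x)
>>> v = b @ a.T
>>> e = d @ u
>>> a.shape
(5, 13)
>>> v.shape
(13, 5, 7, 5)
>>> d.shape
(19, 2)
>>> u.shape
(2, 2)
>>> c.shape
(2, 7, 5, 5)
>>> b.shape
(13, 5, 7, 13)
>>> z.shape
(13, 5, 7, 5)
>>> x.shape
(13, 5, 7, 2)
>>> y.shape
(13, 2, 5, 7, 2)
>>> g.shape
(13, 2, 13, 7)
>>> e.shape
(19, 2)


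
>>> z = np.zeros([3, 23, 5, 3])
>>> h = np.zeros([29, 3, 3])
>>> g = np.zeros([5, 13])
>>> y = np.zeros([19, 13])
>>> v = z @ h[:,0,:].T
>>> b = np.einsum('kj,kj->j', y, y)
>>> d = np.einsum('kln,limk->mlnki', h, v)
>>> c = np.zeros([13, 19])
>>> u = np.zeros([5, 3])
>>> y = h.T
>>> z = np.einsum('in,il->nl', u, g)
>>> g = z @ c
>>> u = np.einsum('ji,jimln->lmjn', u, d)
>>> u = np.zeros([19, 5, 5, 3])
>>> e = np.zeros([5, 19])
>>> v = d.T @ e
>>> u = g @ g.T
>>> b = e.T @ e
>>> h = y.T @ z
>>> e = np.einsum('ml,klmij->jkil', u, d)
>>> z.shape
(3, 13)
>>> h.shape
(29, 3, 13)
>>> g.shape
(3, 19)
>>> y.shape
(3, 3, 29)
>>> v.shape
(23, 29, 3, 3, 19)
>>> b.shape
(19, 19)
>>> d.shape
(5, 3, 3, 29, 23)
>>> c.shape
(13, 19)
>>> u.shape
(3, 3)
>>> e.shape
(23, 5, 29, 3)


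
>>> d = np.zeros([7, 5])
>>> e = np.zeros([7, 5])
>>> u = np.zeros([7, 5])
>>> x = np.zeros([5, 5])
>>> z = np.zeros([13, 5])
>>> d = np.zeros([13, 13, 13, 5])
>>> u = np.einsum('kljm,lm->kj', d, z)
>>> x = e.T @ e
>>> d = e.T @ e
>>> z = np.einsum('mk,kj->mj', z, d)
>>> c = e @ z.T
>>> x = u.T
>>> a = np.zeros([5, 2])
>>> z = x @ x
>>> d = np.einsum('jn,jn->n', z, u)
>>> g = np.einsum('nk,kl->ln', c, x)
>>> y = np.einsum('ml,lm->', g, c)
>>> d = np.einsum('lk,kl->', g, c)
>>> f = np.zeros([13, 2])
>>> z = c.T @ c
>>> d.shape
()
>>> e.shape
(7, 5)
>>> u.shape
(13, 13)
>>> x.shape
(13, 13)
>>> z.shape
(13, 13)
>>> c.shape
(7, 13)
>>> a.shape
(5, 2)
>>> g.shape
(13, 7)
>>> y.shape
()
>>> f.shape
(13, 2)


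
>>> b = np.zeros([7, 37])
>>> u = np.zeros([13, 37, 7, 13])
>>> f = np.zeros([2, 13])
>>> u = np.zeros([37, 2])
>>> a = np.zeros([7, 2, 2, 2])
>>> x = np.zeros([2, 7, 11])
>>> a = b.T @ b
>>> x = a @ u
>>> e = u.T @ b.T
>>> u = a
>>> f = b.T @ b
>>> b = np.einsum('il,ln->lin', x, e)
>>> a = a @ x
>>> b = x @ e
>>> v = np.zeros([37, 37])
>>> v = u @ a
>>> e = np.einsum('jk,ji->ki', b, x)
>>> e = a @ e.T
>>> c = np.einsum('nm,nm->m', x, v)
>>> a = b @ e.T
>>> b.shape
(37, 7)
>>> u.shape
(37, 37)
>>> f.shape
(37, 37)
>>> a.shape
(37, 37)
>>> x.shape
(37, 2)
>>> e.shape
(37, 7)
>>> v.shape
(37, 2)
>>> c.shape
(2,)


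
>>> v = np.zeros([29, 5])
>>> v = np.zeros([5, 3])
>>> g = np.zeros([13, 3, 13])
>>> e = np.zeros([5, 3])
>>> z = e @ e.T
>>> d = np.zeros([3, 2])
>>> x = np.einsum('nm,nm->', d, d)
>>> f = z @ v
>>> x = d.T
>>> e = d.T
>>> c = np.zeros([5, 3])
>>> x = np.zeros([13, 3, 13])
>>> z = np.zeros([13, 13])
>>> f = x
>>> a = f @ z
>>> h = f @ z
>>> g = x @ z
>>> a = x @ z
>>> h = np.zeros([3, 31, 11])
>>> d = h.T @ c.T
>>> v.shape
(5, 3)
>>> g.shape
(13, 3, 13)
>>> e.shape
(2, 3)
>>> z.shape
(13, 13)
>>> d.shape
(11, 31, 5)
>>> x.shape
(13, 3, 13)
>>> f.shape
(13, 3, 13)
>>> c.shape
(5, 3)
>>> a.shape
(13, 3, 13)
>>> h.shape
(3, 31, 11)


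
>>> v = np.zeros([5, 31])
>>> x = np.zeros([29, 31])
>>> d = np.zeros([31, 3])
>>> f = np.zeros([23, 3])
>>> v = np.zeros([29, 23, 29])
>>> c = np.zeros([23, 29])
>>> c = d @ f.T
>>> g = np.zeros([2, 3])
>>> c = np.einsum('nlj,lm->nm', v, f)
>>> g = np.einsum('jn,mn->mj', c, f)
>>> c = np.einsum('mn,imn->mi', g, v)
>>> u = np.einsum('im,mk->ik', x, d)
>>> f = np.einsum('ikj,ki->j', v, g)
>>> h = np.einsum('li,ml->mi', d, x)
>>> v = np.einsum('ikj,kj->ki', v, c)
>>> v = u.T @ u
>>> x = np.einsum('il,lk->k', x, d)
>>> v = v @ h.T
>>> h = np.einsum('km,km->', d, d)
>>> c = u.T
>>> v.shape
(3, 29)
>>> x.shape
(3,)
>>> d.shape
(31, 3)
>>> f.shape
(29,)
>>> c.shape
(3, 29)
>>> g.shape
(23, 29)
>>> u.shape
(29, 3)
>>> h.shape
()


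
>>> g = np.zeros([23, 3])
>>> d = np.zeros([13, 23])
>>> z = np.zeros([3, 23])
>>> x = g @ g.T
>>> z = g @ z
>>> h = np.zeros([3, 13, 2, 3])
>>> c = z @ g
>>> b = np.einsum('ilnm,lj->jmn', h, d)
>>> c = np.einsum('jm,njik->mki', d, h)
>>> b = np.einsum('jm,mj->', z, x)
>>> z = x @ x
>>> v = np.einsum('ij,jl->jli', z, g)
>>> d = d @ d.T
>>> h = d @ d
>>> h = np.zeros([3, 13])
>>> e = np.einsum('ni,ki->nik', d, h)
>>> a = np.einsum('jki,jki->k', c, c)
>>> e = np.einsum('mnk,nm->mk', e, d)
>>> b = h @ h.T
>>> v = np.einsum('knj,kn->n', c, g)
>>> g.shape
(23, 3)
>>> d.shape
(13, 13)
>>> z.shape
(23, 23)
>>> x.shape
(23, 23)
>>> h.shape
(3, 13)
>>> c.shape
(23, 3, 2)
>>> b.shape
(3, 3)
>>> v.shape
(3,)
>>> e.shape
(13, 3)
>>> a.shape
(3,)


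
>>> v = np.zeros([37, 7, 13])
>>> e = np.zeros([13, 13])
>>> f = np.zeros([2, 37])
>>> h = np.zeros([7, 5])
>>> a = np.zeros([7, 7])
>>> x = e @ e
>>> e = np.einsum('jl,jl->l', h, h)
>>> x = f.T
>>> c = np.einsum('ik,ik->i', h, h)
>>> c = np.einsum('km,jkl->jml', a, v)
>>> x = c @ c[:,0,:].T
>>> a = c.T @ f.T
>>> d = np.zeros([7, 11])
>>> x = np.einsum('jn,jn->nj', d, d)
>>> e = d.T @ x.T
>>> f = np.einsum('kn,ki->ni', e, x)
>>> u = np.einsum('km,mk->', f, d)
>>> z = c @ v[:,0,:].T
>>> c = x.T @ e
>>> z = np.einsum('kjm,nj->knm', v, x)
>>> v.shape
(37, 7, 13)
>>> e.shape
(11, 11)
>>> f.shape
(11, 7)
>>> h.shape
(7, 5)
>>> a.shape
(13, 7, 2)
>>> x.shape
(11, 7)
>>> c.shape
(7, 11)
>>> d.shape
(7, 11)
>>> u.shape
()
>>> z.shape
(37, 11, 13)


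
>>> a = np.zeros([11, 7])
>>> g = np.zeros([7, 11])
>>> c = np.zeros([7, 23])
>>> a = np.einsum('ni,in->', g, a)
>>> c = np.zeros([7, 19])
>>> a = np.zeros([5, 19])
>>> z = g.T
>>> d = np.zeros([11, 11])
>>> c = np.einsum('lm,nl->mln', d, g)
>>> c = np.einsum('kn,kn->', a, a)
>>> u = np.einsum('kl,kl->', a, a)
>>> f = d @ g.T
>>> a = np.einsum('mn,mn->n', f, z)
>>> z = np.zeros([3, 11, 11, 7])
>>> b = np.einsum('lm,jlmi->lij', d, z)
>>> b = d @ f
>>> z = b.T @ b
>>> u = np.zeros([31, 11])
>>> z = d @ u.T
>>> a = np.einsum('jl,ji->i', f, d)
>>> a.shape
(11,)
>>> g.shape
(7, 11)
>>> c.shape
()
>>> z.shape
(11, 31)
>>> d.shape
(11, 11)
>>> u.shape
(31, 11)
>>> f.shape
(11, 7)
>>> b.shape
(11, 7)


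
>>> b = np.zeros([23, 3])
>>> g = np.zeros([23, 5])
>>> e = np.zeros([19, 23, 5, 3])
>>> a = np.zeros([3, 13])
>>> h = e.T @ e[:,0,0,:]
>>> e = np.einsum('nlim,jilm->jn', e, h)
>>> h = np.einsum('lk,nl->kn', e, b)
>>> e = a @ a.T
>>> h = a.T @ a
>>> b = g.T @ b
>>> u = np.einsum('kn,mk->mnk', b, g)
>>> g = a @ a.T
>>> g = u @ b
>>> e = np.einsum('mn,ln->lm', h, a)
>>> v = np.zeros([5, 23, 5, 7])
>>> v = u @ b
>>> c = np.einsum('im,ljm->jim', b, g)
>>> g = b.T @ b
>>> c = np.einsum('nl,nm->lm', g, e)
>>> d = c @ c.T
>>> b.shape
(5, 3)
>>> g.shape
(3, 3)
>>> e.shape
(3, 13)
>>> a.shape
(3, 13)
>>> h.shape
(13, 13)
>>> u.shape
(23, 3, 5)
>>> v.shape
(23, 3, 3)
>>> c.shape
(3, 13)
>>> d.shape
(3, 3)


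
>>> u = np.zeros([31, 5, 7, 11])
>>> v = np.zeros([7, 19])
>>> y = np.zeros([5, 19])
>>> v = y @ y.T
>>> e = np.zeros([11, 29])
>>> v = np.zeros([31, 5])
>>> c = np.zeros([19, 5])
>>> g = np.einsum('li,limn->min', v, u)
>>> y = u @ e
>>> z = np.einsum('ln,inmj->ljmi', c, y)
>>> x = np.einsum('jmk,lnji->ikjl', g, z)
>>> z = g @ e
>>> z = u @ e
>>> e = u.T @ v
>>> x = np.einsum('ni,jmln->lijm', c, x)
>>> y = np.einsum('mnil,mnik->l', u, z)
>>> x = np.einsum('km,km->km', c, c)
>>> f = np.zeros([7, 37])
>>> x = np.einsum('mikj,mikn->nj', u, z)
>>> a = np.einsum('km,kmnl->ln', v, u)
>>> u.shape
(31, 5, 7, 11)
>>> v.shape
(31, 5)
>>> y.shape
(11,)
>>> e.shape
(11, 7, 5, 5)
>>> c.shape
(19, 5)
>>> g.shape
(7, 5, 11)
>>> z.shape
(31, 5, 7, 29)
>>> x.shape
(29, 11)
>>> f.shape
(7, 37)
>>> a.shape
(11, 7)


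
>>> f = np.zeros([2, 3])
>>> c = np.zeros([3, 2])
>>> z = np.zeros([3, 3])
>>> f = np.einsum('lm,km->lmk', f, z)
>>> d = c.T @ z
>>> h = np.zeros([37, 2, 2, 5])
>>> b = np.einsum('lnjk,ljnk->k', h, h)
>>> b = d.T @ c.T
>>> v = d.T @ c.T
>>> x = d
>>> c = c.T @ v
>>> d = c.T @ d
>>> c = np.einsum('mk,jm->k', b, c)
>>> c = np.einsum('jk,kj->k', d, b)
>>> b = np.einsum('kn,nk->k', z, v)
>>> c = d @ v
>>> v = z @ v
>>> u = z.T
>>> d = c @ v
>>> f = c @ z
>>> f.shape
(3, 3)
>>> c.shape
(3, 3)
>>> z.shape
(3, 3)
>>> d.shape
(3, 3)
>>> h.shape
(37, 2, 2, 5)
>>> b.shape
(3,)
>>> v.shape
(3, 3)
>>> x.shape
(2, 3)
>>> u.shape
(3, 3)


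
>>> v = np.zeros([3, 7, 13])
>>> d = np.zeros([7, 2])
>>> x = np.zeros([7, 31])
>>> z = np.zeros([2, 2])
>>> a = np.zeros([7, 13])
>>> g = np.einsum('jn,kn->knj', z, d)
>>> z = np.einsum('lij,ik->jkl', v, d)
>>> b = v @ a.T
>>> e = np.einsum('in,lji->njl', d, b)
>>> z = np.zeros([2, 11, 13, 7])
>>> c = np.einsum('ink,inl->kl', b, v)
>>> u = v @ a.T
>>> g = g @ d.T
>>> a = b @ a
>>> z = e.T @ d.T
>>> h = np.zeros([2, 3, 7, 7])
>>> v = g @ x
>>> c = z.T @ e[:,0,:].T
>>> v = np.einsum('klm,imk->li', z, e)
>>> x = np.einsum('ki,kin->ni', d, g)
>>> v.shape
(7, 2)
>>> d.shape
(7, 2)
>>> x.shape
(7, 2)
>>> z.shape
(3, 7, 7)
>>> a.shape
(3, 7, 13)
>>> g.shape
(7, 2, 7)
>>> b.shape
(3, 7, 7)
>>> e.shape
(2, 7, 3)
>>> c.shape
(7, 7, 2)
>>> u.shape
(3, 7, 7)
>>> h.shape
(2, 3, 7, 7)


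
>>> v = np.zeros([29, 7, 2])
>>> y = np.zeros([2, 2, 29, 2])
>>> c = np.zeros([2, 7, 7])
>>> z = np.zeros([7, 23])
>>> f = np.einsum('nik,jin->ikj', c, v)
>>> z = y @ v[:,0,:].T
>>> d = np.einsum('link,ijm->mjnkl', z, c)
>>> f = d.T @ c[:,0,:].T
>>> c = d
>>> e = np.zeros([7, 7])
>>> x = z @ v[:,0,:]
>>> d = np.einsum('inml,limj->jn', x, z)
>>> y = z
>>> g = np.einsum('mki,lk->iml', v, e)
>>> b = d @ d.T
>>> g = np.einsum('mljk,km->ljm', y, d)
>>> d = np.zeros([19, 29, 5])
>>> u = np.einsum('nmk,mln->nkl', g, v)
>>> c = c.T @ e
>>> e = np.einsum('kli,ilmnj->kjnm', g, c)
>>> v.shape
(29, 7, 2)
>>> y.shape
(2, 2, 29, 29)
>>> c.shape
(2, 29, 29, 7, 7)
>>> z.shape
(2, 2, 29, 29)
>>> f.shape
(2, 29, 29, 7, 2)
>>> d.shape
(19, 29, 5)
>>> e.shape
(2, 7, 7, 29)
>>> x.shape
(2, 2, 29, 2)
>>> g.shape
(2, 29, 2)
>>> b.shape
(29, 29)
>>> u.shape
(2, 2, 7)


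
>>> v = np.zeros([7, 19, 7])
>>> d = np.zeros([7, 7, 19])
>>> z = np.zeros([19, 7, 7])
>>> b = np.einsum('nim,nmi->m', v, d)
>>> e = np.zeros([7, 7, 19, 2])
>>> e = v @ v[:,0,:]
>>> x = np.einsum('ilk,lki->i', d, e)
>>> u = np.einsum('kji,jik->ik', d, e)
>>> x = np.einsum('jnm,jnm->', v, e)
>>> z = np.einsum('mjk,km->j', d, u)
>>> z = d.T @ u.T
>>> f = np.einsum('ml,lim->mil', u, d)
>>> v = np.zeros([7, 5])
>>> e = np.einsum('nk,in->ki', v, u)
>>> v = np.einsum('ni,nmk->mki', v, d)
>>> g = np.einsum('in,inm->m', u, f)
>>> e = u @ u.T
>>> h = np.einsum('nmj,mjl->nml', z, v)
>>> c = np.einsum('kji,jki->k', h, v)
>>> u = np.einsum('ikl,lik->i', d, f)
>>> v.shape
(7, 19, 5)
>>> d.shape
(7, 7, 19)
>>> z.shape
(19, 7, 19)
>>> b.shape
(7,)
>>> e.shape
(19, 19)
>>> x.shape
()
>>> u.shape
(7,)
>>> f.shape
(19, 7, 7)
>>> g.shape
(7,)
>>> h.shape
(19, 7, 5)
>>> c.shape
(19,)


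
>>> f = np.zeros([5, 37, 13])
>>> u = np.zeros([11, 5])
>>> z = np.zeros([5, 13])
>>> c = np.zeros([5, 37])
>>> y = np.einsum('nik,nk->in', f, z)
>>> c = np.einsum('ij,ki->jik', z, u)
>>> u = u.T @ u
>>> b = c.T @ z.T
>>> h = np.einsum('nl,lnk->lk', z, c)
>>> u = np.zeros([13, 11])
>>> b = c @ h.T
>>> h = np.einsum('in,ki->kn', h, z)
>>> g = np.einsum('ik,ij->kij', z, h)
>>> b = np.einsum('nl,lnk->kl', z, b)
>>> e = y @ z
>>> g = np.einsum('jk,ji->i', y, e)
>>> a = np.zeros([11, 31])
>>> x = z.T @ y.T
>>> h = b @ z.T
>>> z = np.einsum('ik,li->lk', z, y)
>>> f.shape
(5, 37, 13)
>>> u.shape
(13, 11)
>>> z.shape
(37, 13)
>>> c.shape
(13, 5, 11)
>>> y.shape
(37, 5)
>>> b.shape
(13, 13)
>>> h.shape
(13, 5)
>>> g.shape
(13,)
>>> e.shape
(37, 13)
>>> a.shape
(11, 31)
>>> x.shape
(13, 37)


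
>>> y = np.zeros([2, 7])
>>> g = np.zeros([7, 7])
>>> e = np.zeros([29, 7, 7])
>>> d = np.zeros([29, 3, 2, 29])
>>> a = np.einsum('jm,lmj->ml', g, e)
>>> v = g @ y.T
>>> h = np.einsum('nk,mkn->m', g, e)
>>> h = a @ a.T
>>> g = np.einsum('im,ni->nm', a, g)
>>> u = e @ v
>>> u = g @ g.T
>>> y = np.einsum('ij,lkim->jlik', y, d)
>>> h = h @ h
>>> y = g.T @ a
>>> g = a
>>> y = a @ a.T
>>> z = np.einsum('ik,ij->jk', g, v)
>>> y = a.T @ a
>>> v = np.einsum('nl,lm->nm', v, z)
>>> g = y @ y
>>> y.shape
(29, 29)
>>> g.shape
(29, 29)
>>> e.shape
(29, 7, 7)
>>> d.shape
(29, 3, 2, 29)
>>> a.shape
(7, 29)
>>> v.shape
(7, 29)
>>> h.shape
(7, 7)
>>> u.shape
(7, 7)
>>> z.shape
(2, 29)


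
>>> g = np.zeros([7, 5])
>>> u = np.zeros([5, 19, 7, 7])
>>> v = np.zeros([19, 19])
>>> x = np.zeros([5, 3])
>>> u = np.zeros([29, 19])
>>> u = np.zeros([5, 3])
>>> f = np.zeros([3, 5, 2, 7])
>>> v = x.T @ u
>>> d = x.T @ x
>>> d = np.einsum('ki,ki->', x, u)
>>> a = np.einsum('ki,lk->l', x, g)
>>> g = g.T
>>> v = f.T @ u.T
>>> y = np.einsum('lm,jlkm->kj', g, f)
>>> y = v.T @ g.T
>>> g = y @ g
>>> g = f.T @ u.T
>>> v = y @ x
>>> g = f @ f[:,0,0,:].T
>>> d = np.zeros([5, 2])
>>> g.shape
(3, 5, 2, 3)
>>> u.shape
(5, 3)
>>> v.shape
(5, 5, 2, 3)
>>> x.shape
(5, 3)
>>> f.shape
(3, 5, 2, 7)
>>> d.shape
(5, 2)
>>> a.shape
(7,)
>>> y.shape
(5, 5, 2, 5)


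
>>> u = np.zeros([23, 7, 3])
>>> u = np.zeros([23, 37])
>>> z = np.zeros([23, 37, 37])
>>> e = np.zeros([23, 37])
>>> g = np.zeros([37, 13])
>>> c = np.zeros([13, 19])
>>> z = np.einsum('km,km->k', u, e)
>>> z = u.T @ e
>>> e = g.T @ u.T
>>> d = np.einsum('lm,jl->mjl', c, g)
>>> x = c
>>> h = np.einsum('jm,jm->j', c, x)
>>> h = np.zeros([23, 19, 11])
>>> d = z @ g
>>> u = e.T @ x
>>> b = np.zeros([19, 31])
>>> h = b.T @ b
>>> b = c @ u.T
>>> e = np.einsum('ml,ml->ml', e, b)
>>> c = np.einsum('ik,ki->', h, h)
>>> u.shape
(23, 19)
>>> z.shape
(37, 37)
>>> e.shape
(13, 23)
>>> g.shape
(37, 13)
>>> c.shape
()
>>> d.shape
(37, 13)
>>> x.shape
(13, 19)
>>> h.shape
(31, 31)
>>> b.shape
(13, 23)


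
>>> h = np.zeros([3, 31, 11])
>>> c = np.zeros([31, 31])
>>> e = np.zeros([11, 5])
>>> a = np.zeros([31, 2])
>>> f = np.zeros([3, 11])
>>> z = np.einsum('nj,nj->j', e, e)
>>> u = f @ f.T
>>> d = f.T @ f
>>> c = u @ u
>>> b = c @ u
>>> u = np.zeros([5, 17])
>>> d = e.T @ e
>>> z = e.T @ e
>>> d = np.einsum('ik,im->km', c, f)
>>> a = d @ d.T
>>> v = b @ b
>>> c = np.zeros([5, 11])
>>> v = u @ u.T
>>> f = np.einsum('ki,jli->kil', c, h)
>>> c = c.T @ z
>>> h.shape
(3, 31, 11)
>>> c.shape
(11, 5)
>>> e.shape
(11, 5)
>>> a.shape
(3, 3)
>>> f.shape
(5, 11, 31)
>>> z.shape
(5, 5)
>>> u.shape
(5, 17)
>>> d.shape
(3, 11)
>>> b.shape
(3, 3)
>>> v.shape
(5, 5)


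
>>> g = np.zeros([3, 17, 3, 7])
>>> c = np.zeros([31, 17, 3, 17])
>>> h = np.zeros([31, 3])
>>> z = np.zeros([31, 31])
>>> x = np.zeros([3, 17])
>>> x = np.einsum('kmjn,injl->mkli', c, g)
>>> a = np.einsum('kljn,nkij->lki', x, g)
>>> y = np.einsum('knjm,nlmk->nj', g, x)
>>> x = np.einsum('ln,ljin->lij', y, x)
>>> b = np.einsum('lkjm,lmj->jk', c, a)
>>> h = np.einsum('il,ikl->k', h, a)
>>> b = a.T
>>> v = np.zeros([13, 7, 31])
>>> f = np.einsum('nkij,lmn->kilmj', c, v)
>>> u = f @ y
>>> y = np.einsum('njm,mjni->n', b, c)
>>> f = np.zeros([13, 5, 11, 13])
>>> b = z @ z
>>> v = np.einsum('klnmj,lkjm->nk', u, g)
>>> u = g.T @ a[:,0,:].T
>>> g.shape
(3, 17, 3, 7)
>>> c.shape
(31, 17, 3, 17)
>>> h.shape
(17,)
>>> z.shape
(31, 31)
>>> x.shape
(17, 7, 31)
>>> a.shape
(31, 17, 3)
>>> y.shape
(3,)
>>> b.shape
(31, 31)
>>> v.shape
(13, 17)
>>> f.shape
(13, 5, 11, 13)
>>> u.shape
(7, 3, 17, 31)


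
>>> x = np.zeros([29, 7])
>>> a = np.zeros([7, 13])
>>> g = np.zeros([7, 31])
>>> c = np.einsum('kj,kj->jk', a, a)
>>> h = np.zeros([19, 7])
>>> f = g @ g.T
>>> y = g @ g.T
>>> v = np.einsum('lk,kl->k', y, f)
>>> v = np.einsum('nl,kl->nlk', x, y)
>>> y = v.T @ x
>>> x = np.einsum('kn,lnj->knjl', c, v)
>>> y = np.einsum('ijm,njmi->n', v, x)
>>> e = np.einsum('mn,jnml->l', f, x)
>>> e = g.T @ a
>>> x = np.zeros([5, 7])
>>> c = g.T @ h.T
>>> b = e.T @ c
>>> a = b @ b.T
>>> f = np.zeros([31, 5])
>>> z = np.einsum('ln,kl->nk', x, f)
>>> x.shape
(5, 7)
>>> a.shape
(13, 13)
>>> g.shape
(7, 31)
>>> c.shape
(31, 19)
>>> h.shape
(19, 7)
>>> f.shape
(31, 5)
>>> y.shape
(13,)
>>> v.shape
(29, 7, 7)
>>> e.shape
(31, 13)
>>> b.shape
(13, 19)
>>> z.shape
(7, 31)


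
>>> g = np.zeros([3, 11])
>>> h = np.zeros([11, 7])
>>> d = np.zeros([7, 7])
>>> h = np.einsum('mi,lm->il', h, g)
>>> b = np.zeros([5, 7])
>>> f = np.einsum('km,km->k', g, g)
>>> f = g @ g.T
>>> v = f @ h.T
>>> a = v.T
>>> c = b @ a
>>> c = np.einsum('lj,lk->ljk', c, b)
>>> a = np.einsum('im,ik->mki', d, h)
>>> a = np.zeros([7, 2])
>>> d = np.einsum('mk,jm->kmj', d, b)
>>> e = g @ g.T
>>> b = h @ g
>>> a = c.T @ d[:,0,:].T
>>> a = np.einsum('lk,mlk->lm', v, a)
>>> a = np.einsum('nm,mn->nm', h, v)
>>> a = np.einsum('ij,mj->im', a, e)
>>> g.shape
(3, 11)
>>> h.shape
(7, 3)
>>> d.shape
(7, 7, 5)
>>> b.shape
(7, 11)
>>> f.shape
(3, 3)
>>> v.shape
(3, 7)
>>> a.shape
(7, 3)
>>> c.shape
(5, 3, 7)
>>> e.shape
(3, 3)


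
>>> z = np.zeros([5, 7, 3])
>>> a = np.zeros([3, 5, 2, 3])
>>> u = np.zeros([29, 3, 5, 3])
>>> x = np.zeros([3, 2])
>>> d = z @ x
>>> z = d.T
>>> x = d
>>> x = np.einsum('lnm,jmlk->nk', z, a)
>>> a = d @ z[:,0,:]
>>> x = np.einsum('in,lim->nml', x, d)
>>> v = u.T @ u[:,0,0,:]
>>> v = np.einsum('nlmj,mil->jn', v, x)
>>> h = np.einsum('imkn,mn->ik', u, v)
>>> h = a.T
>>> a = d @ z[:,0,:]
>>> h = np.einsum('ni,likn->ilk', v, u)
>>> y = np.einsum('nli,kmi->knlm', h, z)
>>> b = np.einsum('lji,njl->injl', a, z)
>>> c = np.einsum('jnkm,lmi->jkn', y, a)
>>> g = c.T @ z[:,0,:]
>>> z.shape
(2, 7, 5)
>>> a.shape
(5, 7, 5)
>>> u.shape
(29, 3, 5, 3)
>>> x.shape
(3, 2, 5)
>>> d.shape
(5, 7, 2)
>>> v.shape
(3, 3)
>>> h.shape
(3, 29, 5)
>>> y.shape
(2, 3, 29, 7)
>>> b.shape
(5, 2, 7, 5)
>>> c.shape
(2, 29, 3)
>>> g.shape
(3, 29, 5)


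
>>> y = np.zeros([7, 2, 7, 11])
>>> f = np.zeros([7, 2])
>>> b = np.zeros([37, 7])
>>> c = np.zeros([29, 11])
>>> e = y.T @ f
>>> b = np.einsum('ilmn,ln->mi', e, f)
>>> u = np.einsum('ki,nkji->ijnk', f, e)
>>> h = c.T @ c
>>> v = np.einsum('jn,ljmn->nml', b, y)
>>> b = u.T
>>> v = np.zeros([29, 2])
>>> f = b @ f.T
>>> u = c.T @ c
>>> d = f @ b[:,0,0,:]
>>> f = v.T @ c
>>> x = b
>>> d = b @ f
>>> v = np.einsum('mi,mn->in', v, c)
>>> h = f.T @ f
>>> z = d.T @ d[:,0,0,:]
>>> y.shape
(7, 2, 7, 11)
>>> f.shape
(2, 11)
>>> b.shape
(7, 11, 2, 2)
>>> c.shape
(29, 11)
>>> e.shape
(11, 7, 2, 2)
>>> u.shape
(11, 11)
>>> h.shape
(11, 11)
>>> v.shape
(2, 11)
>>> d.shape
(7, 11, 2, 11)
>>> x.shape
(7, 11, 2, 2)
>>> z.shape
(11, 2, 11, 11)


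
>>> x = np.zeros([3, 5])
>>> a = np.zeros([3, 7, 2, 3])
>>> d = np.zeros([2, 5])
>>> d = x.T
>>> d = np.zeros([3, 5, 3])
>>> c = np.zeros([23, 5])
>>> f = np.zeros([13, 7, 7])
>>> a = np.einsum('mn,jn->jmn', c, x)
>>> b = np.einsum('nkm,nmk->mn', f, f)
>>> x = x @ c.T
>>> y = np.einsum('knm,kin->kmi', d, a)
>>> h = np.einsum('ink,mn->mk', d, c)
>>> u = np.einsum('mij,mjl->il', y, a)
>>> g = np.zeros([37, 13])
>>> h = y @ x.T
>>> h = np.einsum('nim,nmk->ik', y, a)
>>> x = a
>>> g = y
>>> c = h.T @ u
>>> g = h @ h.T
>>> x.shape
(3, 23, 5)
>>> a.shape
(3, 23, 5)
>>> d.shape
(3, 5, 3)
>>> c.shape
(5, 5)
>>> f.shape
(13, 7, 7)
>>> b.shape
(7, 13)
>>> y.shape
(3, 3, 23)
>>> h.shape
(3, 5)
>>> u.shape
(3, 5)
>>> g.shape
(3, 3)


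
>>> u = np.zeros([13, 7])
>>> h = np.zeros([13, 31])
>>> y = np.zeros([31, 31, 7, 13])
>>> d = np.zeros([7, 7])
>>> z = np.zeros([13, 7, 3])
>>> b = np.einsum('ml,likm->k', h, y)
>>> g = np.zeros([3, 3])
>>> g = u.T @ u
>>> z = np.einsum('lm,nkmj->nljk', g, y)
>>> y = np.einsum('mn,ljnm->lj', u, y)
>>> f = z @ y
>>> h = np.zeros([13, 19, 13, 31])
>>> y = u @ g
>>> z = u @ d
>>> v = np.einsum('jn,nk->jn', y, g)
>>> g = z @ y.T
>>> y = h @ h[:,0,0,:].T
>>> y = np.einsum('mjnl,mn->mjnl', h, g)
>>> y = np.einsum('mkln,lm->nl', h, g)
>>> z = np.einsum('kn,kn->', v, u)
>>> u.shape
(13, 7)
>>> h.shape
(13, 19, 13, 31)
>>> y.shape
(31, 13)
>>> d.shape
(7, 7)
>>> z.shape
()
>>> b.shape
(7,)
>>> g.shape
(13, 13)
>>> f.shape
(31, 7, 13, 31)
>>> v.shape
(13, 7)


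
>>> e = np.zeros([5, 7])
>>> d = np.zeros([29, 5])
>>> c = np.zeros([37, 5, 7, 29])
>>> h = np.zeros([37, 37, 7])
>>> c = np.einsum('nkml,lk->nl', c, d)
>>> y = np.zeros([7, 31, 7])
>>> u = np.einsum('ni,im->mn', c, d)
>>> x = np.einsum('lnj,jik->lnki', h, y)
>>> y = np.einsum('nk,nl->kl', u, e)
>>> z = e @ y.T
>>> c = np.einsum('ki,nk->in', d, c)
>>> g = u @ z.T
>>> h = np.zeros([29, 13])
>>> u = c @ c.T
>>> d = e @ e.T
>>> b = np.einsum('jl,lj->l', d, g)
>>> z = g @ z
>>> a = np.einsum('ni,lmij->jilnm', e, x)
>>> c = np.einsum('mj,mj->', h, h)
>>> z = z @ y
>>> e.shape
(5, 7)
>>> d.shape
(5, 5)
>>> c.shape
()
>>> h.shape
(29, 13)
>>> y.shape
(37, 7)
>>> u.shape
(5, 5)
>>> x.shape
(37, 37, 7, 31)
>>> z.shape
(5, 7)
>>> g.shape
(5, 5)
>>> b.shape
(5,)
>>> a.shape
(31, 7, 37, 5, 37)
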